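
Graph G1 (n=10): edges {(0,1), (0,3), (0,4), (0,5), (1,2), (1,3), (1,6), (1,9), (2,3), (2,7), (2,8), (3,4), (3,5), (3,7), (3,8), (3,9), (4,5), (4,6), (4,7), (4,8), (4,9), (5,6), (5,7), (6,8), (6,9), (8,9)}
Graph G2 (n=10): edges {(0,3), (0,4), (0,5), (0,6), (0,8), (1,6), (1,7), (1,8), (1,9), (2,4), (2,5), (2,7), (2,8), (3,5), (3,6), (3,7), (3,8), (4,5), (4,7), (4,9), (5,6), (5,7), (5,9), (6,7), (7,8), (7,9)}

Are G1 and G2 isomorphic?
Yes, isomorphic

The graphs are isomorphic.
One valid mapping φ: V(G1) → V(G2): 0→2, 1→8, 2→1, 3→7, 4→5, 5→4, 6→0, 7→9, 8→6, 9→3

Verify φ preserves adjacency — for each edge of G1, its image is an edge of G2:
  (0,1) → (φ(0),φ(1)) = (2,8) ∈ E(G2) ✓
  (0,3) → (φ(0),φ(3)) = (2,7) ∈ E(G2) ✓
  (0,4) → (φ(0),φ(4)) = (2,5) ∈ E(G2) ✓
  (0,5) → (φ(0),φ(5)) = (2,4) ∈ E(G2) ✓
  (1,2) → (φ(1),φ(2)) = (1,8) ∈ E(G2) ✓
  (1,3) → (φ(1),φ(3)) = (7,8) ∈ E(G2) ✓
  (1,6) → (φ(1),φ(6)) = (0,8) ∈ E(G2) ✓
  (1,9) → (φ(1),φ(9)) = (3,8) ∈ E(G2) ✓
  (2,3) → (φ(2),φ(3)) = (1,7) ∈ E(G2) ✓
  (2,7) → (φ(2),φ(7)) = (1,9) ∈ E(G2) ✓
  (2,8) → (φ(2),φ(8)) = (1,6) ∈ E(G2) ✓
  (3,4) → (φ(3),φ(4)) = (5,7) ∈ E(G2) ✓
  (3,5) → (φ(3),φ(5)) = (4,7) ∈ E(G2) ✓
  (3,7) → (φ(3),φ(7)) = (7,9) ∈ E(G2) ✓
  (3,8) → (φ(3),φ(8)) = (6,7) ∈ E(G2) ✓
  (3,9) → (φ(3),φ(9)) = (3,7) ∈ E(G2) ✓
  (4,5) → (φ(4),φ(5)) = (4,5) ∈ E(G2) ✓
  (4,6) → (φ(4),φ(6)) = (0,5) ∈ E(G2) ✓
  (4,7) → (φ(4),φ(7)) = (5,9) ∈ E(G2) ✓
  (4,8) → (φ(4),φ(8)) = (5,6) ∈ E(G2) ✓
  (4,9) → (φ(4),φ(9)) = (3,5) ∈ E(G2) ✓
  (5,6) → (φ(5),φ(6)) = (0,4) ∈ E(G2) ✓
  (5,7) → (φ(5),φ(7)) = (4,9) ∈ E(G2) ✓
  (6,8) → (φ(6),φ(8)) = (0,6) ∈ E(G2) ✓
  (6,9) → (φ(6),φ(9)) = (0,3) ∈ E(G2) ✓
  (8,9) → (φ(8),φ(9)) = (3,6) ∈ E(G2) ✓
All 26 edges of G1 map to edges of G2, and |E(G1)| = |E(G2)| = 26, so φ is a bijection on edges as well as vertices. Hence G1 ≅ G2.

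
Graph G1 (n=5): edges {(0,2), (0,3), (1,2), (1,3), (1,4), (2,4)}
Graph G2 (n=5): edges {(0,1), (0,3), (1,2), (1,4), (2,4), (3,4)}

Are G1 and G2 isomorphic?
Yes, isomorphic

The graphs are isomorphic.
One valid mapping φ: V(G1) → V(G2): 0→3, 1→1, 2→4, 3→0, 4→2

Verify φ preserves adjacency — for each edge of G1, its image is an edge of G2:
  (0,2) → (φ(0),φ(2)) = (3,4) ∈ E(G2) ✓
  (0,3) → (φ(0),φ(3)) = (0,3) ∈ E(G2) ✓
  (1,2) → (φ(1),φ(2)) = (1,4) ∈ E(G2) ✓
  (1,3) → (φ(1),φ(3)) = (0,1) ∈ E(G2) ✓
  (1,4) → (φ(1),φ(4)) = (1,2) ∈ E(G2) ✓
  (2,4) → (φ(2),φ(4)) = (2,4) ∈ E(G2) ✓
All 6 edges of G1 map to edges of G2, and |E(G1)| = |E(G2)| = 6, so φ is a bijection on edges as well as vertices. Hence G1 ≅ G2.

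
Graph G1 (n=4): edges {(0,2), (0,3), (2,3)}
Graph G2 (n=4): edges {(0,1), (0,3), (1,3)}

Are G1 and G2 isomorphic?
Yes, isomorphic

The graphs are isomorphic.
One valid mapping φ: V(G1) → V(G2): 0→0, 1→2, 2→3, 3→1

Verify φ preserves adjacency — for each edge of G1, its image is an edge of G2:
  (0,2) → (φ(0),φ(2)) = (0,3) ∈ E(G2) ✓
  (0,3) → (φ(0),φ(3)) = (0,1) ∈ E(G2) ✓
  (2,3) → (φ(2),φ(3)) = (1,3) ∈ E(G2) ✓
All 3 edges of G1 map to edges of G2, and |E(G1)| = |E(G2)| = 3, so φ is a bijection on edges as well as vertices. Hence G1 ≅ G2.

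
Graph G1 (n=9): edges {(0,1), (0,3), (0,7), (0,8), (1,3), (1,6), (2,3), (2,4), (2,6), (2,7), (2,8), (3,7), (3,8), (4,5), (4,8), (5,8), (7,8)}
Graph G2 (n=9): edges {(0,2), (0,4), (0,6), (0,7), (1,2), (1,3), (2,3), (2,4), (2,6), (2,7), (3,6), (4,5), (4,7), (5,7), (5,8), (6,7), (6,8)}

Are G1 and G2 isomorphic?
Yes, isomorphic

The graphs are isomorphic.
One valid mapping φ: V(G1) → V(G2): 0→4, 1→5, 2→6, 3→7, 4→3, 5→1, 6→8, 7→0, 8→2

Verify φ preserves adjacency — for each edge of G1, its image is an edge of G2:
  (0,1) → (φ(0),φ(1)) = (4,5) ∈ E(G2) ✓
  (0,3) → (φ(0),φ(3)) = (4,7) ∈ E(G2) ✓
  (0,7) → (φ(0),φ(7)) = (0,4) ∈ E(G2) ✓
  (0,8) → (φ(0),φ(8)) = (2,4) ∈ E(G2) ✓
  (1,3) → (φ(1),φ(3)) = (5,7) ∈ E(G2) ✓
  (1,6) → (φ(1),φ(6)) = (5,8) ∈ E(G2) ✓
  (2,3) → (φ(2),φ(3)) = (6,7) ∈ E(G2) ✓
  (2,4) → (φ(2),φ(4)) = (3,6) ∈ E(G2) ✓
  (2,6) → (φ(2),φ(6)) = (6,8) ∈ E(G2) ✓
  (2,7) → (φ(2),φ(7)) = (0,6) ∈ E(G2) ✓
  (2,8) → (φ(2),φ(8)) = (2,6) ∈ E(G2) ✓
  (3,7) → (φ(3),φ(7)) = (0,7) ∈ E(G2) ✓
  (3,8) → (φ(3),φ(8)) = (2,7) ∈ E(G2) ✓
  (4,5) → (φ(4),φ(5)) = (1,3) ∈ E(G2) ✓
  (4,8) → (φ(4),φ(8)) = (2,3) ∈ E(G2) ✓
  (5,8) → (φ(5),φ(8)) = (1,2) ∈ E(G2) ✓
  (7,8) → (φ(7),φ(8)) = (0,2) ∈ E(G2) ✓
All 17 edges of G1 map to edges of G2, and |E(G1)| = |E(G2)| = 17, so φ is a bijection on edges as well as vertices. Hence G1 ≅ G2.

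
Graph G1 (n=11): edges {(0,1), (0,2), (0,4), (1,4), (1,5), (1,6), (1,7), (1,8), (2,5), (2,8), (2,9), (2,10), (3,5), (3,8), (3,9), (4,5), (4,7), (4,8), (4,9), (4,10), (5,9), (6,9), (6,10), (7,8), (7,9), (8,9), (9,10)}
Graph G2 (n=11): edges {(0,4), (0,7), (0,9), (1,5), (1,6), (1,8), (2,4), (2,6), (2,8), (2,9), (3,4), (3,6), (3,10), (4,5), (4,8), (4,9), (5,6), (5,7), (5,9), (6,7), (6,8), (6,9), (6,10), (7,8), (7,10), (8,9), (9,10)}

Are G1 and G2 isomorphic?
Yes, isomorphic

The graphs are isomorphic.
One valid mapping φ: V(G1) → V(G2): 0→0, 1→4, 2→7, 3→1, 4→9, 5→5, 6→3, 7→2, 8→8, 9→6, 10→10

Verify φ preserves adjacency — for each edge of G1, its image is an edge of G2:
  (0,1) → (φ(0),φ(1)) = (0,4) ∈ E(G2) ✓
  (0,2) → (φ(0),φ(2)) = (0,7) ∈ E(G2) ✓
  (0,4) → (φ(0),φ(4)) = (0,9) ∈ E(G2) ✓
  (1,4) → (φ(1),φ(4)) = (4,9) ∈ E(G2) ✓
  (1,5) → (φ(1),φ(5)) = (4,5) ∈ E(G2) ✓
  (1,6) → (φ(1),φ(6)) = (3,4) ∈ E(G2) ✓
  (1,7) → (φ(1),φ(7)) = (2,4) ∈ E(G2) ✓
  (1,8) → (φ(1),φ(8)) = (4,8) ∈ E(G2) ✓
  (2,5) → (φ(2),φ(5)) = (5,7) ∈ E(G2) ✓
  (2,8) → (φ(2),φ(8)) = (7,8) ∈ E(G2) ✓
  (2,9) → (φ(2),φ(9)) = (6,7) ∈ E(G2) ✓
  (2,10) → (φ(2),φ(10)) = (7,10) ∈ E(G2) ✓
  (3,5) → (φ(3),φ(5)) = (1,5) ∈ E(G2) ✓
  (3,8) → (φ(3),φ(8)) = (1,8) ∈ E(G2) ✓
  (3,9) → (φ(3),φ(9)) = (1,6) ∈ E(G2) ✓
  (4,5) → (φ(4),φ(5)) = (5,9) ∈ E(G2) ✓
  (4,7) → (φ(4),φ(7)) = (2,9) ∈ E(G2) ✓
  (4,8) → (φ(4),φ(8)) = (8,9) ∈ E(G2) ✓
  (4,9) → (φ(4),φ(9)) = (6,9) ∈ E(G2) ✓
  (4,10) → (φ(4),φ(10)) = (9,10) ∈ E(G2) ✓
  (5,9) → (φ(5),φ(9)) = (5,6) ∈ E(G2) ✓
  (6,9) → (φ(6),φ(9)) = (3,6) ∈ E(G2) ✓
  (6,10) → (φ(6),φ(10)) = (3,10) ∈ E(G2) ✓
  (7,8) → (φ(7),φ(8)) = (2,8) ∈ E(G2) ✓
  (7,9) → (φ(7),φ(9)) = (2,6) ∈ E(G2) ✓
  (8,9) → (φ(8),φ(9)) = (6,8) ∈ E(G2) ✓
  (9,10) → (φ(9),φ(10)) = (6,10) ∈ E(G2) ✓
All 27 edges of G1 map to edges of G2, and |E(G1)| = |E(G2)| = 27, so φ is a bijection on edges as well as vertices. Hence G1 ≅ G2.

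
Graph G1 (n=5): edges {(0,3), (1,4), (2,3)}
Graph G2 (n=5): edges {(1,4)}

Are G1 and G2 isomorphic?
No, not isomorphic

The graphs are NOT isomorphic.

Counting edges: G1 has 3 edge(s); G2 has 1 edge(s).
Edge count is an isomorphism invariant (a bijection on vertices induces a bijection on edges), so differing edge counts rule out isomorphism.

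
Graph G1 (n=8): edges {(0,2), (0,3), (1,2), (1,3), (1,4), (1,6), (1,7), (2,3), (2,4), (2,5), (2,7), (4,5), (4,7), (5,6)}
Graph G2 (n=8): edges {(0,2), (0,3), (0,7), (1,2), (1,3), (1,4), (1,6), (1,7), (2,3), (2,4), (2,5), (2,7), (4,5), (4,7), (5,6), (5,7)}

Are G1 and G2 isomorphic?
No, not isomorphic

The graphs are NOT isomorphic.

Counting edges: G1 has 14 edge(s); G2 has 16 edge(s).
Edge count is an isomorphism invariant (a bijection on vertices induces a bijection on edges), so differing edge counts rule out isomorphism.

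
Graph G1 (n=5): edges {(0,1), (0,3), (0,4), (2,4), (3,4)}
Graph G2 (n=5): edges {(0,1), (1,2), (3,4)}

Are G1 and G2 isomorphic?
No, not isomorphic

The graphs are NOT isomorphic.

Counting triangles (3-cliques): G1 has 1, G2 has 0.
Triangle count is an isomorphism invariant, so differing triangle counts rule out isomorphism.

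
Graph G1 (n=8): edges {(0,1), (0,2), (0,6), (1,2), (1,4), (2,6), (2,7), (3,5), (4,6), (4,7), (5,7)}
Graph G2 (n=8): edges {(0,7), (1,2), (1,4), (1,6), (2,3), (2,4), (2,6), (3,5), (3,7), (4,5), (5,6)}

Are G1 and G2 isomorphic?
Yes, isomorphic

The graphs are isomorphic.
One valid mapping φ: V(G1) → V(G2): 0→1, 1→6, 2→2, 3→0, 4→5, 5→7, 6→4, 7→3

Verify φ preserves adjacency — for each edge of G1, its image is an edge of G2:
  (0,1) → (φ(0),φ(1)) = (1,6) ∈ E(G2) ✓
  (0,2) → (φ(0),φ(2)) = (1,2) ∈ E(G2) ✓
  (0,6) → (φ(0),φ(6)) = (1,4) ∈ E(G2) ✓
  (1,2) → (φ(1),φ(2)) = (2,6) ∈ E(G2) ✓
  (1,4) → (φ(1),φ(4)) = (5,6) ∈ E(G2) ✓
  (2,6) → (φ(2),φ(6)) = (2,4) ∈ E(G2) ✓
  (2,7) → (φ(2),φ(7)) = (2,3) ∈ E(G2) ✓
  (3,5) → (φ(3),φ(5)) = (0,7) ∈ E(G2) ✓
  (4,6) → (φ(4),φ(6)) = (4,5) ∈ E(G2) ✓
  (4,7) → (φ(4),φ(7)) = (3,5) ∈ E(G2) ✓
  (5,7) → (φ(5),φ(7)) = (3,7) ∈ E(G2) ✓
All 11 edges of G1 map to edges of G2, and |E(G1)| = |E(G2)| = 11, so φ is a bijection on edges as well as vertices. Hence G1 ≅ G2.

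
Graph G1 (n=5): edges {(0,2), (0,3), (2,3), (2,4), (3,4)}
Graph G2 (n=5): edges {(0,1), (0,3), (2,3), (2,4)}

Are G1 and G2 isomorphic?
No, not isomorphic

The graphs are NOT isomorphic.

Counting triangles (3-cliques): G1 has 2, G2 has 0.
Triangle count is an isomorphism invariant, so differing triangle counts rule out isomorphism.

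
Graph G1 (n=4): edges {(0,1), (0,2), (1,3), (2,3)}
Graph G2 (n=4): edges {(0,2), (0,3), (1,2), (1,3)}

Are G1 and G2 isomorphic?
Yes, isomorphic

The graphs are isomorphic.
One valid mapping φ: V(G1) → V(G2): 0→2, 1→0, 2→1, 3→3

Verify φ preserves adjacency — for each edge of G1, its image is an edge of G2:
  (0,1) → (φ(0),φ(1)) = (0,2) ∈ E(G2) ✓
  (0,2) → (φ(0),φ(2)) = (1,2) ∈ E(G2) ✓
  (1,3) → (φ(1),φ(3)) = (0,3) ∈ E(G2) ✓
  (2,3) → (φ(2),φ(3)) = (1,3) ∈ E(G2) ✓
All 4 edges of G1 map to edges of G2, and |E(G1)| = |E(G2)| = 4, so φ is a bijection on edges as well as vertices. Hence G1 ≅ G2.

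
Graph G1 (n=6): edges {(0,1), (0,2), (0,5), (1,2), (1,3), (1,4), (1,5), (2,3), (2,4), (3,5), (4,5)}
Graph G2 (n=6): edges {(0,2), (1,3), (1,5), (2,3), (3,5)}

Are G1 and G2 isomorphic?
No, not isomorphic

The graphs are NOT isomorphic.

Connected components of G1: 1 component(s) with vertex sets [[0, 1, 2, 3, 4, 5]], sizes [6].
Connected components of G2: 2 component(s) with vertex sets [[4], [0, 1, 2, 3, 5]], sizes [1, 5].
The number of connected components (and the multiset of component sizes) is an isomorphism invariant — an isomorphism maps each component of G1 bijectively onto a component of G2. Since G1 has 1 component(s) and G2 has 2, they cannot be isomorphic.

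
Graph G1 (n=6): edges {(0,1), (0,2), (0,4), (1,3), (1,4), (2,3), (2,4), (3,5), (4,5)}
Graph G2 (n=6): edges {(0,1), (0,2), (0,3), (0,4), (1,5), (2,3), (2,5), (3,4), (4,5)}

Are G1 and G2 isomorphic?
Yes, isomorphic

The graphs are isomorphic.
One valid mapping φ: V(G1) → V(G2): 0→3, 1→2, 2→4, 3→5, 4→0, 5→1

Verify φ preserves adjacency — for each edge of G1, its image is an edge of G2:
  (0,1) → (φ(0),φ(1)) = (2,3) ∈ E(G2) ✓
  (0,2) → (φ(0),φ(2)) = (3,4) ∈ E(G2) ✓
  (0,4) → (φ(0),φ(4)) = (0,3) ∈ E(G2) ✓
  (1,3) → (φ(1),φ(3)) = (2,5) ∈ E(G2) ✓
  (1,4) → (φ(1),φ(4)) = (0,2) ∈ E(G2) ✓
  (2,3) → (φ(2),φ(3)) = (4,5) ∈ E(G2) ✓
  (2,4) → (φ(2),φ(4)) = (0,4) ∈ E(G2) ✓
  (3,5) → (φ(3),φ(5)) = (1,5) ∈ E(G2) ✓
  (4,5) → (φ(4),φ(5)) = (0,1) ∈ E(G2) ✓
All 9 edges of G1 map to edges of G2, and |E(G1)| = |E(G2)| = 9, so φ is a bijection on edges as well as vertices. Hence G1 ≅ G2.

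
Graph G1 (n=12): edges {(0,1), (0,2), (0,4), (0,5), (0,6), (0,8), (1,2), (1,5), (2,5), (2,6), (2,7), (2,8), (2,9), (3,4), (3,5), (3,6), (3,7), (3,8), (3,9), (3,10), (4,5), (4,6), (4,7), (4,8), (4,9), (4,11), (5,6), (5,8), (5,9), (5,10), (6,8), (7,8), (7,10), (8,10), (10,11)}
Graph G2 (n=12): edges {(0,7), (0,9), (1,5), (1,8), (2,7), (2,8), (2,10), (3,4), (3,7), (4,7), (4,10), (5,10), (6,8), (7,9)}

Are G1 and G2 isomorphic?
No, not isomorphic

The graphs are NOT isomorphic.

Connected components of G1: 1 component(s) with vertex sets [[0, 1, 2, 3, 4, 5, 6, 7, 8, 9, 10, 11]], sizes [12].
Connected components of G2: 2 component(s) with vertex sets [[11], [0, 1, 2, 3, 4, 5, 6, 7, 8, 9, 10]], sizes [1, 11].
The number of connected components (and the multiset of component sizes) is an isomorphism invariant — an isomorphism maps each component of G1 bijectively onto a component of G2. Since G1 has 1 component(s) and G2 has 2, they cannot be isomorphic.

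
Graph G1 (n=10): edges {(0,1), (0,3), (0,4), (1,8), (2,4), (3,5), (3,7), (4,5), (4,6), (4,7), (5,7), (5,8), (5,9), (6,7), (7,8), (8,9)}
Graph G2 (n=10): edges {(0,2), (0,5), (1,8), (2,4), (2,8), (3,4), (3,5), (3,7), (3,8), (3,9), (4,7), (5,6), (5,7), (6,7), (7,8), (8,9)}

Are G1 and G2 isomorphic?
Yes, isomorphic

The graphs are isomorphic.
One valid mapping φ: V(G1) → V(G2): 0→2, 1→0, 2→1, 3→4, 4→8, 5→7, 6→9, 7→3, 8→5, 9→6

Verify φ preserves adjacency — for each edge of G1, its image is an edge of G2:
  (0,1) → (φ(0),φ(1)) = (0,2) ∈ E(G2) ✓
  (0,3) → (φ(0),φ(3)) = (2,4) ∈ E(G2) ✓
  (0,4) → (φ(0),φ(4)) = (2,8) ∈ E(G2) ✓
  (1,8) → (φ(1),φ(8)) = (0,5) ∈ E(G2) ✓
  (2,4) → (φ(2),φ(4)) = (1,8) ∈ E(G2) ✓
  (3,5) → (φ(3),φ(5)) = (4,7) ∈ E(G2) ✓
  (3,7) → (φ(3),φ(7)) = (3,4) ∈ E(G2) ✓
  (4,5) → (φ(4),φ(5)) = (7,8) ∈ E(G2) ✓
  (4,6) → (φ(4),φ(6)) = (8,9) ∈ E(G2) ✓
  (4,7) → (φ(4),φ(7)) = (3,8) ∈ E(G2) ✓
  (5,7) → (φ(5),φ(7)) = (3,7) ∈ E(G2) ✓
  (5,8) → (φ(5),φ(8)) = (5,7) ∈ E(G2) ✓
  (5,9) → (φ(5),φ(9)) = (6,7) ∈ E(G2) ✓
  (6,7) → (φ(6),φ(7)) = (3,9) ∈ E(G2) ✓
  (7,8) → (φ(7),φ(8)) = (3,5) ∈ E(G2) ✓
  (8,9) → (φ(8),φ(9)) = (5,6) ∈ E(G2) ✓
All 16 edges of G1 map to edges of G2, and |E(G1)| = |E(G2)| = 16, so φ is a bijection on edges as well as vertices. Hence G1 ≅ G2.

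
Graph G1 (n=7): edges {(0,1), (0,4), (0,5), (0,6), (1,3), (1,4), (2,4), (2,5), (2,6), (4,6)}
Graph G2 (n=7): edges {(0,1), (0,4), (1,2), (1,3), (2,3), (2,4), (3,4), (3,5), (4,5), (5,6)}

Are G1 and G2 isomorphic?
Yes, isomorphic

The graphs are isomorphic.
One valid mapping φ: V(G1) → V(G2): 0→4, 1→5, 2→1, 3→6, 4→3, 5→0, 6→2

Verify φ preserves adjacency — for each edge of G1, its image is an edge of G2:
  (0,1) → (φ(0),φ(1)) = (4,5) ∈ E(G2) ✓
  (0,4) → (φ(0),φ(4)) = (3,4) ∈ E(G2) ✓
  (0,5) → (φ(0),φ(5)) = (0,4) ∈ E(G2) ✓
  (0,6) → (φ(0),φ(6)) = (2,4) ∈ E(G2) ✓
  (1,3) → (φ(1),φ(3)) = (5,6) ∈ E(G2) ✓
  (1,4) → (φ(1),φ(4)) = (3,5) ∈ E(G2) ✓
  (2,4) → (φ(2),φ(4)) = (1,3) ∈ E(G2) ✓
  (2,5) → (φ(2),φ(5)) = (0,1) ∈ E(G2) ✓
  (2,6) → (φ(2),φ(6)) = (1,2) ∈ E(G2) ✓
  (4,6) → (φ(4),φ(6)) = (2,3) ∈ E(G2) ✓
All 10 edges of G1 map to edges of G2, and |E(G1)| = |E(G2)| = 10, so φ is a bijection on edges as well as vertices. Hence G1 ≅ G2.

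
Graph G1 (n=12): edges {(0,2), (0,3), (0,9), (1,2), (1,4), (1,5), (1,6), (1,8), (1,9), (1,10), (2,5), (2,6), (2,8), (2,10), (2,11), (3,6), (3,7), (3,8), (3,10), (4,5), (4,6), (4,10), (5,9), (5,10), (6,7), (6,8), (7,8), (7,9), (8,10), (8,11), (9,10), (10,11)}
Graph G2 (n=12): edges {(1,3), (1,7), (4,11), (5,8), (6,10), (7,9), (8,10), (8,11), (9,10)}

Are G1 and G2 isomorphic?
No, not isomorphic

The graphs are NOT isomorphic.

Connected components of G1: 1 component(s) with vertex sets [[0, 1, 2, 3, 4, 5, 6, 7, 8, 9, 10, 11]], sizes [12].
Connected components of G2: 3 component(s) with vertex sets [[0], [2], [1, 3, 4, 5, 6, 7, 8, 9, 10, 11]], sizes [1, 1, 10].
The number of connected components (and the multiset of component sizes) is an isomorphism invariant — an isomorphism maps each component of G1 bijectively onto a component of G2. Since G1 has 1 component(s) and G2 has 3, they cannot be isomorphic.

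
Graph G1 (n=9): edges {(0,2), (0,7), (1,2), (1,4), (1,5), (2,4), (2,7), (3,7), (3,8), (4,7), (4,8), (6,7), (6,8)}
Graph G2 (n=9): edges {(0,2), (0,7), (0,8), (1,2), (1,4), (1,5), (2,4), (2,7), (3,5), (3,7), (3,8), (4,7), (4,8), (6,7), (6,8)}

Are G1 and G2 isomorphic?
No, not isomorphic

The graphs are NOT isomorphic.

Counting edges: G1 has 13 edge(s); G2 has 15 edge(s).
Edge count is an isomorphism invariant (a bijection on vertices induces a bijection on edges), so differing edge counts rule out isomorphism.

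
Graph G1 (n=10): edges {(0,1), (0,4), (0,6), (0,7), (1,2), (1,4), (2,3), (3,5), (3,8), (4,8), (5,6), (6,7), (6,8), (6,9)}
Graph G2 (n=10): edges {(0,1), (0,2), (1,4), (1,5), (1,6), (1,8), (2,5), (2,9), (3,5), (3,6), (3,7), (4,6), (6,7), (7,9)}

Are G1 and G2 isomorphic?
Yes, isomorphic

The graphs are isomorphic.
One valid mapping φ: V(G1) → V(G2): 0→6, 1→7, 2→9, 3→2, 4→3, 5→0, 6→1, 7→4, 8→5, 9→8

Verify φ preserves adjacency — for each edge of G1, its image is an edge of G2:
  (0,1) → (φ(0),φ(1)) = (6,7) ∈ E(G2) ✓
  (0,4) → (φ(0),φ(4)) = (3,6) ∈ E(G2) ✓
  (0,6) → (φ(0),φ(6)) = (1,6) ∈ E(G2) ✓
  (0,7) → (φ(0),φ(7)) = (4,6) ∈ E(G2) ✓
  (1,2) → (φ(1),φ(2)) = (7,9) ∈ E(G2) ✓
  (1,4) → (φ(1),φ(4)) = (3,7) ∈ E(G2) ✓
  (2,3) → (φ(2),φ(3)) = (2,9) ∈ E(G2) ✓
  (3,5) → (φ(3),φ(5)) = (0,2) ∈ E(G2) ✓
  (3,8) → (φ(3),φ(8)) = (2,5) ∈ E(G2) ✓
  (4,8) → (φ(4),φ(8)) = (3,5) ∈ E(G2) ✓
  (5,6) → (φ(5),φ(6)) = (0,1) ∈ E(G2) ✓
  (6,7) → (φ(6),φ(7)) = (1,4) ∈ E(G2) ✓
  (6,8) → (φ(6),φ(8)) = (1,5) ∈ E(G2) ✓
  (6,9) → (φ(6),φ(9)) = (1,8) ∈ E(G2) ✓
All 14 edges of G1 map to edges of G2, and |E(G1)| = |E(G2)| = 14, so φ is a bijection on edges as well as vertices. Hence G1 ≅ G2.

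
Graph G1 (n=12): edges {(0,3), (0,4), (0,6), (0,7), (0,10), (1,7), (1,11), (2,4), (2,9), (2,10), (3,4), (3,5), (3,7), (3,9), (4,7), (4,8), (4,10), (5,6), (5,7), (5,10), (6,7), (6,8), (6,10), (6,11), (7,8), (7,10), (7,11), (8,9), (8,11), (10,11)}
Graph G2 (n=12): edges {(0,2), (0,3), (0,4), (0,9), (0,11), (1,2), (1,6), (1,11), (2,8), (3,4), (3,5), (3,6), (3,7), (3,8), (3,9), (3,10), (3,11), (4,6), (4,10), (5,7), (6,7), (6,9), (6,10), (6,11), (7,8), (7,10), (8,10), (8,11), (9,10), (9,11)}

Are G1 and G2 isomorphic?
Yes, isomorphic

The graphs are isomorphic.
One valid mapping φ: V(G1) → V(G2): 0→9, 1→5, 2→1, 3→0, 4→11, 5→4, 6→10, 7→3, 8→8, 9→2, 10→6, 11→7

Verify φ preserves adjacency — for each edge of G1, its image is an edge of G2:
  (0,3) → (φ(0),φ(3)) = (0,9) ∈ E(G2) ✓
  (0,4) → (φ(0),φ(4)) = (9,11) ∈ E(G2) ✓
  (0,6) → (φ(0),φ(6)) = (9,10) ∈ E(G2) ✓
  (0,7) → (φ(0),φ(7)) = (3,9) ∈ E(G2) ✓
  (0,10) → (φ(0),φ(10)) = (6,9) ∈ E(G2) ✓
  (1,7) → (φ(1),φ(7)) = (3,5) ∈ E(G2) ✓
  (1,11) → (φ(1),φ(11)) = (5,7) ∈ E(G2) ✓
  (2,4) → (φ(2),φ(4)) = (1,11) ∈ E(G2) ✓
  (2,9) → (φ(2),φ(9)) = (1,2) ∈ E(G2) ✓
  (2,10) → (φ(2),φ(10)) = (1,6) ∈ E(G2) ✓
  (3,4) → (φ(3),φ(4)) = (0,11) ∈ E(G2) ✓
  (3,5) → (φ(3),φ(5)) = (0,4) ∈ E(G2) ✓
  (3,7) → (φ(3),φ(7)) = (0,3) ∈ E(G2) ✓
  (3,9) → (φ(3),φ(9)) = (0,2) ∈ E(G2) ✓
  (4,7) → (φ(4),φ(7)) = (3,11) ∈ E(G2) ✓
  (4,8) → (φ(4),φ(8)) = (8,11) ∈ E(G2) ✓
  (4,10) → (φ(4),φ(10)) = (6,11) ∈ E(G2) ✓
  (5,6) → (φ(5),φ(6)) = (4,10) ∈ E(G2) ✓
  (5,7) → (φ(5),φ(7)) = (3,4) ∈ E(G2) ✓
  (5,10) → (φ(5),φ(10)) = (4,6) ∈ E(G2) ✓
  (6,7) → (φ(6),φ(7)) = (3,10) ∈ E(G2) ✓
  (6,8) → (φ(6),φ(8)) = (8,10) ∈ E(G2) ✓
  (6,10) → (φ(6),φ(10)) = (6,10) ∈ E(G2) ✓
  (6,11) → (φ(6),φ(11)) = (7,10) ∈ E(G2) ✓
  (7,8) → (φ(7),φ(8)) = (3,8) ∈ E(G2) ✓
  (7,10) → (φ(7),φ(10)) = (3,6) ∈ E(G2) ✓
  (7,11) → (φ(7),φ(11)) = (3,7) ∈ E(G2) ✓
  (8,9) → (φ(8),φ(9)) = (2,8) ∈ E(G2) ✓
  (8,11) → (φ(8),φ(11)) = (7,8) ∈ E(G2) ✓
  (10,11) → (φ(10),φ(11)) = (6,7) ∈ E(G2) ✓
All 30 edges of G1 map to edges of G2, and |E(G1)| = |E(G2)| = 30, so φ is a bijection on edges as well as vertices. Hence G1 ≅ G2.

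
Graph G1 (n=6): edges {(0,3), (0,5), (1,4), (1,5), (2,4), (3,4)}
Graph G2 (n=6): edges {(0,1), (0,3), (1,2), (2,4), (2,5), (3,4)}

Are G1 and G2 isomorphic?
Yes, isomorphic

The graphs are isomorphic.
One valid mapping φ: V(G1) → V(G2): 0→0, 1→4, 2→5, 3→1, 4→2, 5→3

Verify φ preserves adjacency — for each edge of G1, its image is an edge of G2:
  (0,3) → (φ(0),φ(3)) = (0,1) ∈ E(G2) ✓
  (0,5) → (φ(0),φ(5)) = (0,3) ∈ E(G2) ✓
  (1,4) → (φ(1),φ(4)) = (2,4) ∈ E(G2) ✓
  (1,5) → (φ(1),φ(5)) = (3,4) ∈ E(G2) ✓
  (2,4) → (φ(2),φ(4)) = (2,5) ∈ E(G2) ✓
  (3,4) → (φ(3),φ(4)) = (1,2) ∈ E(G2) ✓
All 6 edges of G1 map to edges of G2, and |E(G1)| = |E(G2)| = 6, so φ is a bijection on edges as well as vertices. Hence G1 ≅ G2.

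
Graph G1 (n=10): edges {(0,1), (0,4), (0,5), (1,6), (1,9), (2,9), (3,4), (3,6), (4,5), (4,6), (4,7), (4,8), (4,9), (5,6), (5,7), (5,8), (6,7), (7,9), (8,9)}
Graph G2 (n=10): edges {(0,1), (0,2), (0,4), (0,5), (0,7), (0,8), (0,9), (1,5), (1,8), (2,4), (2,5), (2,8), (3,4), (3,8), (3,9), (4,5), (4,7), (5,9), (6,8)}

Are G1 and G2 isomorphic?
Yes, isomorphic

The graphs are isomorphic.
One valid mapping φ: V(G1) → V(G2): 0→9, 1→3, 2→6, 3→7, 4→0, 5→5, 6→4, 7→2, 8→1, 9→8

Verify φ preserves adjacency — for each edge of G1, its image is an edge of G2:
  (0,1) → (φ(0),φ(1)) = (3,9) ∈ E(G2) ✓
  (0,4) → (φ(0),φ(4)) = (0,9) ∈ E(G2) ✓
  (0,5) → (φ(0),φ(5)) = (5,9) ∈ E(G2) ✓
  (1,6) → (φ(1),φ(6)) = (3,4) ∈ E(G2) ✓
  (1,9) → (φ(1),φ(9)) = (3,8) ∈ E(G2) ✓
  (2,9) → (φ(2),φ(9)) = (6,8) ∈ E(G2) ✓
  (3,4) → (φ(3),φ(4)) = (0,7) ∈ E(G2) ✓
  (3,6) → (φ(3),φ(6)) = (4,7) ∈ E(G2) ✓
  (4,5) → (φ(4),φ(5)) = (0,5) ∈ E(G2) ✓
  (4,6) → (φ(4),φ(6)) = (0,4) ∈ E(G2) ✓
  (4,7) → (φ(4),φ(7)) = (0,2) ∈ E(G2) ✓
  (4,8) → (φ(4),φ(8)) = (0,1) ∈ E(G2) ✓
  (4,9) → (φ(4),φ(9)) = (0,8) ∈ E(G2) ✓
  (5,6) → (φ(5),φ(6)) = (4,5) ∈ E(G2) ✓
  (5,7) → (φ(5),φ(7)) = (2,5) ∈ E(G2) ✓
  (5,8) → (φ(5),φ(8)) = (1,5) ∈ E(G2) ✓
  (6,7) → (φ(6),φ(7)) = (2,4) ∈ E(G2) ✓
  (7,9) → (φ(7),φ(9)) = (2,8) ∈ E(G2) ✓
  (8,9) → (φ(8),φ(9)) = (1,8) ∈ E(G2) ✓
All 19 edges of G1 map to edges of G2, and |E(G1)| = |E(G2)| = 19, so φ is a bijection on edges as well as vertices. Hence G1 ≅ G2.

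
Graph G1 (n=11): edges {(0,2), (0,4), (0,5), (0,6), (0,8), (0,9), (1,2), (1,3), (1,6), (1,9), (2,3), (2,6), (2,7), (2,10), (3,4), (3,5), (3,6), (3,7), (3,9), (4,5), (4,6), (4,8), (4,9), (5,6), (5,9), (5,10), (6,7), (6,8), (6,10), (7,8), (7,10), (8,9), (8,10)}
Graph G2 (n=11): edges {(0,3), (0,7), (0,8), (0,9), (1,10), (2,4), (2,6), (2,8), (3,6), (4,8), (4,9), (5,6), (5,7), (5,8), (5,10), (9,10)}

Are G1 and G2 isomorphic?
No, not isomorphic

The graphs are NOT isomorphic.

Counting triangles (3-cliques): G1 has 33, G2 has 1.
Triangle count is an isomorphism invariant, so differing triangle counts rule out isomorphism.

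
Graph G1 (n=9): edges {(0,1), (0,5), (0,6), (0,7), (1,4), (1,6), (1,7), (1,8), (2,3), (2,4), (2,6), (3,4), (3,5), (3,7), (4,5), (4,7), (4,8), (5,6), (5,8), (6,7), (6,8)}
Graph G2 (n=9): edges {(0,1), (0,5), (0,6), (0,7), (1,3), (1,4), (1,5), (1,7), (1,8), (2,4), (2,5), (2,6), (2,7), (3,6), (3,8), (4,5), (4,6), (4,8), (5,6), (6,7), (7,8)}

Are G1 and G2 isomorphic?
Yes, isomorphic

The graphs are isomorphic.
One valid mapping φ: V(G1) → V(G2): 0→2, 1→5, 2→3, 3→8, 4→1, 5→7, 6→6, 7→4, 8→0

Verify φ preserves adjacency — for each edge of G1, its image is an edge of G2:
  (0,1) → (φ(0),φ(1)) = (2,5) ∈ E(G2) ✓
  (0,5) → (φ(0),φ(5)) = (2,7) ∈ E(G2) ✓
  (0,6) → (φ(0),φ(6)) = (2,6) ∈ E(G2) ✓
  (0,7) → (φ(0),φ(7)) = (2,4) ∈ E(G2) ✓
  (1,4) → (φ(1),φ(4)) = (1,5) ∈ E(G2) ✓
  (1,6) → (φ(1),φ(6)) = (5,6) ∈ E(G2) ✓
  (1,7) → (φ(1),φ(7)) = (4,5) ∈ E(G2) ✓
  (1,8) → (φ(1),φ(8)) = (0,5) ∈ E(G2) ✓
  (2,3) → (φ(2),φ(3)) = (3,8) ∈ E(G2) ✓
  (2,4) → (φ(2),φ(4)) = (1,3) ∈ E(G2) ✓
  (2,6) → (φ(2),φ(6)) = (3,6) ∈ E(G2) ✓
  (3,4) → (φ(3),φ(4)) = (1,8) ∈ E(G2) ✓
  (3,5) → (φ(3),φ(5)) = (7,8) ∈ E(G2) ✓
  (3,7) → (φ(3),φ(7)) = (4,8) ∈ E(G2) ✓
  (4,5) → (φ(4),φ(5)) = (1,7) ∈ E(G2) ✓
  (4,7) → (φ(4),φ(7)) = (1,4) ∈ E(G2) ✓
  (4,8) → (φ(4),φ(8)) = (0,1) ∈ E(G2) ✓
  (5,6) → (φ(5),φ(6)) = (6,7) ∈ E(G2) ✓
  (5,8) → (φ(5),φ(8)) = (0,7) ∈ E(G2) ✓
  (6,7) → (φ(6),φ(7)) = (4,6) ∈ E(G2) ✓
  (6,8) → (φ(6),φ(8)) = (0,6) ∈ E(G2) ✓
All 21 edges of G1 map to edges of G2, and |E(G1)| = |E(G2)| = 21, so φ is a bijection on edges as well as vertices. Hence G1 ≅ G2.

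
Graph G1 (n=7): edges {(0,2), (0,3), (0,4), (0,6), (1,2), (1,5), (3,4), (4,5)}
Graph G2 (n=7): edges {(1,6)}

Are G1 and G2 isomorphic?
No, not isomorphic

The graphs are NOT isomorphic.

Connected components of G1: 1 component(s) with vertex sets [[0, 1, 2, 3, 4, 5, 6]], sizes [7].
Connected components of G2: 6 component(s) with vertex sets [[0], [2], [3], [4], [5], [1, 6]], sizes [1, 1, 1, 1, 1, 2].
The number of connected components (and the multiset of component sizes) is an isomorphism invariant — an isomorphism maps each component of G1 bijectively onto a component of G2. Since G1 has 1 component(s) and G2 has 6, they cannot be isomorphic.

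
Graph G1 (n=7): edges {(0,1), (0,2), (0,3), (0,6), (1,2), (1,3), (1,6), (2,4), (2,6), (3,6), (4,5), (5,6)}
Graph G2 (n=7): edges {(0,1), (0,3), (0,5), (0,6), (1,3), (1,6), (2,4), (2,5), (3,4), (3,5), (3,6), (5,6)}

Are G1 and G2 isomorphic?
Yes, isomorphic

The graphs are isomorphic.
One valid mapping φ: V(G1) → V(G2): 0→6, 1→0, 2→5, 3→1, 4→2, 5→4, 6→3

Verify φ preserves adjacency — for each edge of G1, its image is an edge of G2:
  (0,1) → (φ(0),φ(1)) = (0,6) ∈ E(G2) ✓
  (0,2) → (φ(0),φ(2)) = (5,6) ∈ E(G2) ✓
  (0,3) → (φ(0),φ(3)) = (1,6) ∈ E(G2) ✓
  (0,6) → (φ(0),φ(6)) = (3,6) ∈ E(G2) ✓
  (1,2) → (φ(1),φ(2)) = (0,5) ∈ E(G2) ✓
  (1,3) → (φ(1),φ(3)) = (0,1) ∈ E(G2) ✓
  (1,6) → (φ(1),φ(6)) = (0,3) ∈ E(G2) ✓
  (2,4) → (φ(2),φ(4)) = (2,5) ∈ E(G2) ✓
  (2,6) → (φ(2),φ(6)) = (3,5) ∈ E(G2) ✓
  (3,6) → (φ(3),φ(6)) = (1,3) ∈ E(G2) ✓
  (4,5) → (φ(4),φ(5)) = (2,4) ∈ E(G2) ✓
  (5,6) → (φ(5),φ(6)) = (3,4) ∈ E(G2) ✓
All 12 edges of G1 map to edges of G2, and |E(G1)| = |E(G2)| = 12, so φ is a bijection on edges as well as vertices. Hence G1 ≅ G2.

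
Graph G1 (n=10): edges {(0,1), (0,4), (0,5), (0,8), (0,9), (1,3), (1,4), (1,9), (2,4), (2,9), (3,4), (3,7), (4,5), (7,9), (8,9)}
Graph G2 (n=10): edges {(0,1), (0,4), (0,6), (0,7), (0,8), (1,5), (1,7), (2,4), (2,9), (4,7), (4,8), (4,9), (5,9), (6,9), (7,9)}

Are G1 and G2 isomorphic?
Yes, isomorphic

The graphs are isomorphic.
One valid mapping φ: V(G1) → V(G2): 0→4, 1→7, 2→6, 3→1, 4→0, 5→8, 6→3, 7→5, 8→2, 9→9

Verify φ preserves adjacency — for each edge of G1, its image is an edge of G2:
  (0,1) → (φ(0),φ(1)) = (4,7) ∈ E(G2) ✓
  (0,4) → (φ(0),φ(4)) = (0,4) ∈ E(G2) ✓
  (0,5) → (φ(0),φ(5)) = (4,8) ∈ E(G2) ✓
  (0,8) → (φ(0),φ(8)) = (2,4) ∈ E(G2) ✓
  (0,9) → (φ(0),φ(9)) = (4,9) ∈ E(G2) ✓
  (1,3) → (φ(1),φ(3)) = (1,7) ∈ E(G2) ✓
  (1,4) → (φ(1),φ(4)) = (0,7) ∈ E(G2) ✓
  (1,9) → (φ(1),φ(9)) = (7,9) ∈ E(G2) ✓
  (2,4) → (φ(2),φ(4)) = (0,6) ∈ E(G2) ✓
  (2,9) → (φ(2),φ(9)) = (6,9) ∈ E(G2) ✓
  (3,4) → (φ(3),φ(4)) = (0,1) ∈ E(G2) ✓
  (3,7) → (φ(3),φ(7)) = (1,5) ∈ E(G2) ✓
  (4,5) → (φ(4),φ(5)) = (0,8) ∈ E(G2) ✓
  (7,9) → (φ(7),φ(9)) = (5,9) ∈ E(G2) ✓
  (8,9) → (φ(8),φ(9)) = (2,9) ∈ E(G2) ✓
All 15 edges of G1 map to edges of G2, and |E(G1)| = |E(G2)| = 15, so φ is a bijection on edges as well as vertices. Hence G1 ≅ G2.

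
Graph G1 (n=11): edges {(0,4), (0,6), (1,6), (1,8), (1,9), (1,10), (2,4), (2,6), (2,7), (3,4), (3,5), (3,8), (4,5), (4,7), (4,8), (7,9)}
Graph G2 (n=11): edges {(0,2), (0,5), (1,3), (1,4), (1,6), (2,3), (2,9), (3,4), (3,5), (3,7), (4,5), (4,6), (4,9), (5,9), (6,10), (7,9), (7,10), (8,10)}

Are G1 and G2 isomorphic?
No, not isomorphic

The graphs are NOT isomorphic.

Degrees in G1: deg(0)=2, deg(1)=4, deg(2)=3, deg(3)=3, deg(4)=6, deg(5)=2, deg(6)=3, deg(7)=3, deg(8)=3, deg(9)=2, deg(10)=1.
Sorted degree sequence of G1: [6, 4, 3, 3, 3, 3, 3, 2, 2, 2, 1].
Degrees in G2: deg(0)=2, deg(1)=3, deg(2)=3, deg(3)=5, deg(4)=5, deg(5)=4, deg(6)=3, deg(7)=3, deg(8)=1, deg(9)=4, deg(10)=3.
Sorted degree sequence of G2: [5, 5, 4, 4, 3, 3, 3, 3, 3, 2, 1].
The (sorted) degree sequence is an isomorphism invariant, so since G1 and G2 have different degree sequences they cannot be isomorphic.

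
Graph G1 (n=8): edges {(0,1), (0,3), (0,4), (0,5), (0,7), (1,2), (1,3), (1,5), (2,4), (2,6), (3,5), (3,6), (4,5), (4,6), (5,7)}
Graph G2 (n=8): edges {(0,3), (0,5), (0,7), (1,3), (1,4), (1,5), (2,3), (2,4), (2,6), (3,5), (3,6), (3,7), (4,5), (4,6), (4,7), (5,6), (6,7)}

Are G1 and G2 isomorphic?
No, not isomorphic

The graphs are NOT isomorphic.

Degrees in G1: deg(0)=5, deg(1)=4, deg(2)=3, deg(3)=4, deg(4)=4, deg(5)=5, deg(6)=3, deg(7)=2.
Sorted degree sequence of G1: [5, 5, 4, 4, 4, 3, 3, 2].
Degrees in G2: deg(0)=3, deg(1)=3, deg(2)=3, deg(3)=6, deg(4)=5, deg(5)=5, deg(6)=5, deg(7)=4.
Sorted degree sequence of G2: [6, 5, 5, 5, 4, 3, 3, 3].
The (sorted) degree sequence is an isomorphism invariant, so since G1 and G2 have different degree sequences they cannot be isomorphic.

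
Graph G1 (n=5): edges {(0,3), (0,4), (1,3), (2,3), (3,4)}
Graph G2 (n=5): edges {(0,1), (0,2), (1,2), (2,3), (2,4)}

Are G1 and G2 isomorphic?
Yes, isomorphic

The graphs are isomorphic.
One valid mapping φ: V(G1) → V(G2): 0→0, 1→3, 2→4, 3→2, 4→1

Verify φ preserves adjacency — for each edge of G1, its image is an edge of G2:
  (0,3) → (φ(0),φ(3)) = (0,2) ∈ E(G2) ✓
  (0,4) → (φ(0),φ(4)) = (0,1) ∈ E(G2) ✓
  (1,3) → (φ(1),φ(3)) = (2,3) ∈ E(G2) ✓
  (2,3) → (φ(2),φ(3)) = (2,4) ∈ E(G2) ✓
  (3,4) → (φ(3),φ(4)) = (1,2) ∈ E(G2) ✓
All 5 edges of G1 map to edges of G2, and |E(G1)| = |E(G2)| = 5, so φ is a bijection on edges as well as vertices. Hence G1 ≅ G2.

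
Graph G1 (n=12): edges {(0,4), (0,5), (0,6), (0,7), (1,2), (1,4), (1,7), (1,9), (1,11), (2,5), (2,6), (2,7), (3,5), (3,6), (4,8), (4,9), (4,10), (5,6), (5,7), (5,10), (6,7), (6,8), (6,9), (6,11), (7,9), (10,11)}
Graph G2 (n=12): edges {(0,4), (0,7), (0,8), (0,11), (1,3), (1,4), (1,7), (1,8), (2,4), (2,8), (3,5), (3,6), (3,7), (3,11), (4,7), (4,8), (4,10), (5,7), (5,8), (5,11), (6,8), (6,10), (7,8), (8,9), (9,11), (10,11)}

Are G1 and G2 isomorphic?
Yes, isomorphic

The graphs are isomorphic.
One valid mapping φ: V(G1) → V(G2): 0→0, 1→3, 2→1, 3→2, 4→11, 5→4, 6→8, 7→7, 8→9, 9→5, 10→10, 11→6

Verify φ preserves adjacency — for each edge of G1, its image is an edge of G2:
  (0,4) → (φ(0),φ(4)) = (0,11) ∈ E(G2) ✓
  (0,5) → (φ(0),φ(5)) = (0,4) ∈ E(G2) ✓
  (0,6) → (φ(0),φ(6)) = (0,8) ∈ E(G2) ✓
  (0,7) → (φ(0),φ(7)) = (0,7) ∈ E(G2) ✓
  (1,2) → (φ(1),φ(2)) = (1,3) ∈ E(G2) ✓
  (1,4) → (φ(1),φ(4)) = (3,11) ∈ E(G2) ✓
  (1,7) → (φ(1),φ(7)) = (3,7) ∈ E(G2) ✓
  (1,9) → (φ(1),φ(9)) = (3,5) ∈ E(G2) ✓
  (1,11) → (φ(1),φ(11)) = (3,6) ∈ E(G2) ✓
  (2,5) → (φ(2),φ(5)) = (1,4) ∈ E(G2) ✓
  (2,6) → (φ(2),φ(6)) = (1,8) ∈ E(G2) ✓
  (2,7) → (φ(2),φ(7)) = (1,7) ∈ E(G2) ✓
  (3,5) → (φ(3),φ(5)) = (2,4) ∈ E(G2) ✓
  (3,6) → (φ(3),φ(6)) = (2,8) ∈ E(G2) ✓
  (4,8) → (φ(4),φ(8)) = (9,11) ∈ E(G2) ✓
  (4,9) → (φ(4),φ(9)) = (5,11) ∈ E(G2) ✓
  (4,10) → (φ(4),φ(10)) = (10,11) ∈ E(G2) ✓
  (5,6) → (φ(5),φ(6)) = (4,8) ∈ E(G2) ✓
  (5,7) → (φ(5),φ(7)) = (4,7) ∈ E(G2) ✓
  (5,10) → (φ(5),φ(10)) = (4,10) ∈ E(G2) ✓
  (6,7) → (φ(6),φ(7)) = (7,8) ∈ E(G2) ✓
  (6,8) → (φ(6),φ(8)) = (8,9) ∈ E(G2) ✓
  (6,9) → (φ(6),φ(9)) = (5,8) ∈ E(G2) ✓
  (6,11) → (φ(6),φ(11)) = (6,8) ∈ E(G2) ✓
  (7,9) → (φ(7),φ(9)) = (5,7) ∈ E(G2) ✓
  (10,11) → (φ(10),φ(11)) = (6,10) ∈ E(G2) ✓
All 26 edges of G1 map to edges of G2, and |E(G1)| = |E(G2)| = 26, so φ is a bijection on edges as well as vertices. Hence G1 ≅ G2.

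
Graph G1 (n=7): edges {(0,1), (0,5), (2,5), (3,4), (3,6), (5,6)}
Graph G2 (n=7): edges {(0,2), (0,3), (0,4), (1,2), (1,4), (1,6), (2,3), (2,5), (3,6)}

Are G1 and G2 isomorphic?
No, not isomorphic

The graphs are NOT isomorphic.

Counting triangles (3-cliques): G1 has 0, G2 has 1.
Triangle count is an isomorphism invariant, so differing triangle counts rule out isomorphism.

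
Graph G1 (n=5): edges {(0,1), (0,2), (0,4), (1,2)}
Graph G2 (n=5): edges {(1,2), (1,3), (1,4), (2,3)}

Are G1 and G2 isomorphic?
Yes, isomorphic

The graphs are isomorphic.
One valid mapping φ: V(G1) → V(G2): 0→1, 1→2, 2→3, 3→0, 4→4

Verify φ preserves adjacency — for each edge of G1, its image is an edge of G2:
  (0,1) → (φ(0),φ(1)) = (1,2) ∈ E(G2) ✓
  (0,2) → (φ(0),φ(2)) = (1,3) ∈ E(G2) ✓
  (0,4) → (φ(0),φ(4)) = (1,4) ∈ E(G2) ✓
  (1,2) → (φ(1),φ(2)) = (2,3) ∈ E(G2) ✓
All 4 edges of G1 map to edges of G2, and |E(G1)| = |E(G2)| = 4, so φ is a bijection on edges as well as vertices. Hence G1 ≅ G2.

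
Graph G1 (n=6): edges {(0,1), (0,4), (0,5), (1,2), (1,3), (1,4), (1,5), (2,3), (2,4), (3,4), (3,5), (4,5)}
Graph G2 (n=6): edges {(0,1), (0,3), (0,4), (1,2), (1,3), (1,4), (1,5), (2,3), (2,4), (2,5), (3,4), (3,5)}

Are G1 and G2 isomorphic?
Yes, isomorphic

The graphs are isomorphic.
One valid mapping φ: V(G1) → V(G2): 0→5, 1→3, 2→0, 3→4, 4→1, 5→2

Verify φ preserves adjacency — for each edge of G1, its image is an edge of G2:
  (0,1) → (φ(0),φ(1)) = (3,5) ∈ E(G2) ✓
  (0,4) → (φ(0),φ(4)) = (1,5) ∈ E(G2) ✓
  (0,5) → (φ(0),φ(5)) = (2,5) ∈ E(G2) ✓
  (1,2) → (φ(1),φ(2)) = (0,3) ∈ E(G2) ✓
  (1,3) → (φ(1),φ(3)) = (3,4) ∈ E(G2) ✓
  (1,4) → (φ(1),φ(4)) = (1,3) ∈ E(G2) ✓
  (1,5) → (φ(1),φ(5)) = (2,3) ∈ E(G2) ✓
  (2,3) → (φ(2),φ(3)) = (0,4) ∈ E(G2) ✓
  (2,4) → (φ(2),φ(4)) = (0,1) ∈ E(G2) ✓
  (3,4) → (φ(3),φ(4)) = (1,4) ∈ E(G2) ✓
  (3,5) → (φ(3),φ(5)) = (2,4) ∈ E(G2) ✓
  (4,5) → (φ(4),φ(5)) = (1,2) ∈ E(G2) ✓
All 12 edges of G1 map to edges of G2, and |E(G1)| = |E(G2)| = 12, so φ is a bijection on edges as well as vertices. Hence G1 ≅ G2.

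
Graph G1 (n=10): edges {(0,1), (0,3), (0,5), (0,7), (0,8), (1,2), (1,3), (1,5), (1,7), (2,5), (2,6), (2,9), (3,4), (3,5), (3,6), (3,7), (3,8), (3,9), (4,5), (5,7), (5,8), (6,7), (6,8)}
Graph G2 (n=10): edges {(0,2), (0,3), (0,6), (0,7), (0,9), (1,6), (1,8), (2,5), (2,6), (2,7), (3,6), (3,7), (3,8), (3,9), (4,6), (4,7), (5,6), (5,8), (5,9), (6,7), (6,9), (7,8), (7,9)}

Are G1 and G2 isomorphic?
Yes, isomorphic

The graphs are isomorphic.
One valid mapping φ: V(G1) → V(G2): 0→0, 1→3, 2→8, 3→6, 4→4, 5→7, 6→5, 7→9, 8→2, 9→1

Verify φ preserves adjacency — for each edge of G1, its image is an edge of G2:
  (0,1) → (φ(0),φ(1)) = (0,3) ∈ E(G2) ✓
  (0,3) → (φ(0),φ(3)) = (0,6) ∈ E(G2) ✓
  (0,5) → (φ(0),φ(5)) = (0,7) ∈ E(G2) ✓
  (0,7) → (φ(0),φ(7)) = (0,9) ∈ E(G2) ✓
  (0,8) → (φ(0),φ(8)) = (0,2) ∈ E(G2) ✓
  (1,2) → (φ(1),φ(2)) = (3,8) ∈ E(G2) ✓
  (1,3) → (φ(1),φ(3)) = (3,6) ∈ E(G2) ✓
  (1,5) → (φ(1),φ(5)) = (3,7) ∈ E(G2) ✓
  (1,7) → (φ(1),φ(7)) = (3,9) ∈ E(G2) ✓
  (2,5) → (φ(2),φ(5)) = (7,8) ∈ E(G2) ✓
  (2,6) → (φ(2),φ(6)) = (5,8) ∈ E(G2) ✓
  (2,9) → (φ(2),φ(9)) = (1,8) ∈ E(G2) ✓
  (3,4) → (φ(3),φ(4)) = (4,6) ∈ E(G2) ✓
  (3,5) → (φ(3),φ(5)) = (6,7) ∈ E(G2) ✓
  (3,6) → (φ(3),φ(6)) = (5,6) ∈ E(G2) ✓
  (3,7) → (φ(3),φ(7)) = (6,9) ∈ E(G2) ✓
  (3,8) → (φ(3),φ(8)) = (2,6) ∈ E(G2) ✓
  (3,9) → (φ(3),φ(9)) = (1,6) ∈ E(G2) ✓
  (4,5) → (φ(4),φ(5)) = (4,7) ∈ E(G2) ✓
  (5,7) → (φ(5),φ(7)) = (7,9) ∈ E(G2) ✓
  (5,8) → (φ(5),φ(8)) = (2,7) ∈ E(G2) ✓
  (6,7) → (φ(6),φ(7)) = (5,9) ∈ E(G2) ✓
  (6,8) → (φ(6),φ(8)) = (2,5) ∈ E(G2) ✓
All 23 edges of G1 map to edges of G2, and |E(G1)| = |E(G2)| = 23, so φ is a bijection on edges as well as vertices. Hence G1 ≅ G2.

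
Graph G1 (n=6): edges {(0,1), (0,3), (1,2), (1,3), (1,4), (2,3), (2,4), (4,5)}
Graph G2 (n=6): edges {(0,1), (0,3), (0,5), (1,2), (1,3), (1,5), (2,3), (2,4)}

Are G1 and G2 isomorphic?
Yes, isomorphic

The graphs are isomorphic.
One valid mapping φ: V(G1) → V(G2): 0→5, 1→1, 2→3, 3→0, 4→2, 5→4

Verify φ preserves adjacency — for each edge of G1, its image is an edge of G2:
  (0,1) → (φ(0),φ(1)) = (1,5) ∈ E(G2) ✓
  (0,3) → (φ(0),φ(3)) = (0,5) ∈ E(G2) ✓
  (1,2) → (φ(1),φ(2)) = (1,3) ∈ E(G2) ✓
  (1,3) → (φ(1),φ(3)) = (0,1) ∈ E(G2) ✓
  (1,4) → (φ(1),φ(4)) = (1,2) ∈ E(G2) ✓
  (2,3) → (φ(2),φ(3)) = (0,3) ∈ E(G2) ✓
  (2,4) → (φ(2),φ(4)) = (2,3) ∈ E(G2) ✓
  (4,5) → (φ(4),φ(5)) = (2,4) ∈ E(G2) ✓
All 8 edges of G1 map to edges of G2, and |E(G1)| = |E(G2)| = 8, so φ is a bijection on edges as well as vertices. Hence G1 ≅ G2.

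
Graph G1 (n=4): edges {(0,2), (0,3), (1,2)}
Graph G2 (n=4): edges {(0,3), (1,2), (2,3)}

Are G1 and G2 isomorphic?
Yes, isomorphic

The graphs are isomorphic.
One valid mapping φ: V(G1) → V(G2): 0→2, 1→0, 2→3, 3→1

Verify φ preserves adjacency — for each edge of G1, its image is an edge of G2:
  (0,2) → (φ(0),φ(2)) = (2,3) ∈ E(G2) ✓
  (0,3) → (φ(0),φ(3)) = (1,2) ∈ E(G2) ✓
  (1,2) → (φ(1),φ(2)) = (0,3) ∈ E(G2) ✓
All 3 edges of G1 map to edges of G2, and |E(G1)| = |E(G2)| = 3, so φ is a bijection on edges as well as vertices. Hence G1 ≅ G2.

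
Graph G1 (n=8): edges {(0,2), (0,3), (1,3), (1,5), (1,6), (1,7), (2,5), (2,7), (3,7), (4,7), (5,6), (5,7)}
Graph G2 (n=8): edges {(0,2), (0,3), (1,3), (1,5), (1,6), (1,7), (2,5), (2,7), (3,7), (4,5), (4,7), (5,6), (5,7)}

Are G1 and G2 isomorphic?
No, not isomorphic

The graphs are NOT isomorphic.

Counting edges: G1 has 12 edge(s); G2 has 13 edge(s).
Edge count is an isomorphism invariant (a bijection on vertices induces a bijection on edges), so differing edge counts rule out isomorphism.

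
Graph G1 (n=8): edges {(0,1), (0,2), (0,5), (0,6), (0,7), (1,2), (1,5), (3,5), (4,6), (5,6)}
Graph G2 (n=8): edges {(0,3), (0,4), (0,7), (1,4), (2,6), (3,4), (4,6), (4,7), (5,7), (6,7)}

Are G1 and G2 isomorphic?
Yes, isomorphic

The graphs are isomorphic.
One valid mapping φ: V(G1) → V(G2): 0→4, 1→0, 2→3, 3→5, 4→2, 5→7, 6→6, 7→1

Verify φ preserves adjacency — for each edge of G1, its image is an edge of G2:
  (0,1) → (φ(0),φ(1)) = (0,4) ∈ E(G2) ✓
  (0,2) → (φ(0),φ(2)) = (3,4) ∈ E(G2) ✓
  (0,5) → (φ(0),φ(5)) = (4,7) ∈ E(G2) ✓
  (0,6) → (φ(0),φ(6)) = (4,6) ∈ E(G2) ✓
  (0,7) → (φ(0),φ(7)) = (1,4) ∈ E(G2) ✓
  (1,2) → (φ(1),φ(2)) = (0,3) ∈ E(G2) ✓
  (1,5) → (φ(1),φ(5)) = (0,7) ∈ E(G2) ✓
  (3,5) → (φ(3),φ(5)) = (5,7) ∈ E(G2) ✓
  (4,6) → (φ(4),φ(6)) = (2,6) ∈ E(G2) ✓
  (5,6) → (φ(5),φ(6)) = (6,7) ∈ E(G2) ✓
All 10 edges of G1 map to edges of G2, and |E(G1)| = |E(G2)| = 10, so φ is a bijection on edges as well as vertices. Hence G1 ≅ G2.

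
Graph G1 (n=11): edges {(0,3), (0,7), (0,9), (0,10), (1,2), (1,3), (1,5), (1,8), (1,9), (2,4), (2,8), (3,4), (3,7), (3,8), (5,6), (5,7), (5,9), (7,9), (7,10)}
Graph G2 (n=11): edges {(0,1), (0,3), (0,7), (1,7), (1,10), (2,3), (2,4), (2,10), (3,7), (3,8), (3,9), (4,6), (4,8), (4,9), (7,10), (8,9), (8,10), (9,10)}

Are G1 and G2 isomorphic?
No, not isomorphic

The graphs are NOT isomorphic.

Counting triangles (3-cliques): G1 has 7, G2 has 6.
Triangle count is an isomorphism invariant, so differing triangle counts rule out isomorphism.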